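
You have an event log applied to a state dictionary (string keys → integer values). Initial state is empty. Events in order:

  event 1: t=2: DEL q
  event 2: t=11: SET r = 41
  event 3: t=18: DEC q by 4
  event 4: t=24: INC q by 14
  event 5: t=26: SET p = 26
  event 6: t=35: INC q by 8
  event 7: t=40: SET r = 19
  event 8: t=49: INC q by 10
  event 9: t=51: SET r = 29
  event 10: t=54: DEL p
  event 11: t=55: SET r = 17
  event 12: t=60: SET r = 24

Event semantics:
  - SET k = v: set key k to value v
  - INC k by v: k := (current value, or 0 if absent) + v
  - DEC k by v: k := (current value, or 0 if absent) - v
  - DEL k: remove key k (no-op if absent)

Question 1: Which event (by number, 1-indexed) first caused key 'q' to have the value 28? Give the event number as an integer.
Looking for first event where q becomes 28:
  event 3: q = -4
  event 4: q = 10
  event 5: q = 10
  event 6: q = 18
  event 7: q = 18
  event 8: q 18 -> 28  <-- first match

Answer: 8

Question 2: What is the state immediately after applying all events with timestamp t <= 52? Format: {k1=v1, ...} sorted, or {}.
Answer: {p=26, q=28, r=29}

Derivation:
Apply events with t <= 52 (9 events):
  after event 1 (t=2: DEL q): {}
  after event 2 (t=11: SET r = 41): {r=41}
  after event 3 (t=18: DEC q by 4): {q=-4, r=41}
  after event 4 (t=24: INC q by 14): {q=10, r=41}
  after event 5 (t=26: SET p = 26): {p=26, q=10, r=41}
  after event 6 (t=35: INC q by 8): {p=26, q=18, r=41}
  after event 7 (t=40: SET r = 19): {p=26, q=18, r=19}
  after event 8 (t=49: INC q by 10): {p=26, q=28, r=19}
  after event 9 (t=51: SET r = 29): {p=26, q=28, r=29}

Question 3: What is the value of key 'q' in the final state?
Answer: 28

Derivation:
Track key 'q' through all 12 events:
  event 1 (t=2: DEL q): q (absent) -> (absent)
  event 2 (t=11: SET r = 41): q unchanged
  event 3 (t=18: DEC q by 4): q (absent) -> -4
  event 4 (t=24: INC q by 14): q -4 -> 10
  event 5 (t=26: SET p = 26): q unchanged
  event 6 (t=35: INC q by 8): q 10 -> 18
  event 7 (t=40: SET r = 19): q unchanged
  event 8 (t=49: INC q by 10): q 18 -> 28
  event 9 (t=51: SET r = 29): q unchanged
  event 10 (t=54: DEL p): q unchanged
  event 11 (t=55: SET r = 17): q unchanged
  event 12 (t=60: SET r = 24): q unchanged
Final: q = 28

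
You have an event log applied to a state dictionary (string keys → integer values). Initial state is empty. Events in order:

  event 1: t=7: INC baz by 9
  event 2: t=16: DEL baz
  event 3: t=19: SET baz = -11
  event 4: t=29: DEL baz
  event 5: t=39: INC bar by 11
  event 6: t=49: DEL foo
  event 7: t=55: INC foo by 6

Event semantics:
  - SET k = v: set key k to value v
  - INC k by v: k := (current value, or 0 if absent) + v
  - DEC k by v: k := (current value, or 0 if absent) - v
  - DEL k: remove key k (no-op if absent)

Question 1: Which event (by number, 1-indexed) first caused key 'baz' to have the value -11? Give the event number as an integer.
Answer: 3

Derivation:
Looking for first event where baz becomes -11:
  event 1: baz = 9
  event 2: baz = (absent)
  event 3: baz (absent) -> -11  <-- first match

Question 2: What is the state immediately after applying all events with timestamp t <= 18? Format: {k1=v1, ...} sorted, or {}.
Apply events with t <= 18 (2 events):
  after event 1 (t=7: INC baz by 9): {baz=9}
  after event 2 (t=16: DEL baz): {}

Answer: {}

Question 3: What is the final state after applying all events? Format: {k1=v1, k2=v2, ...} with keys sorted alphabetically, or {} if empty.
Answer: {bar=11, foo=6}

Derivation:
  after event 1 (t=7: INC baz by 9): {baz=9}
  after event 2 (t=16: DEL baz): {}
  after event 3 (t=19: SET baz = -11): {baz=-11}
  after event 4 (t=29: DEL baz): {}
  after event 5 (t=39: INC bar by 11): {bar=11}
  after event 6 (t=49: DEL foo): {bar=11}
  after event 7 (t=55: INC foo by 6): {bar=11, foo=6}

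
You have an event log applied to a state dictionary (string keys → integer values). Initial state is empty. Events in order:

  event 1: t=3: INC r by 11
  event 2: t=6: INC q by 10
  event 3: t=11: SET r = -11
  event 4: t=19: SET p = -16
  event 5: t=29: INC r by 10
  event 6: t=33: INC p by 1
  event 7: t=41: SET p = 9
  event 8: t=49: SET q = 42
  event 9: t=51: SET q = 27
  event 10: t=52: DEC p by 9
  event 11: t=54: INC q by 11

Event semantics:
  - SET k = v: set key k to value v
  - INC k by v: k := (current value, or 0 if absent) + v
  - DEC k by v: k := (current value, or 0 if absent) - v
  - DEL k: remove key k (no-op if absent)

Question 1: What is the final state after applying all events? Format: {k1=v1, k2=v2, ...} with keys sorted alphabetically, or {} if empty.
  after event 1 (t=3: INC r by 11): {r=11}
  after event 2 (t=6: INC q by 10): {q=10, r=11}
  after event 3 (t=11: SET r = -11): {q=10, r=-11}
  after event 4 (t=19: SET p = -16): {p=-16, q=10, r=-11}
  after event 5 (t=29: INC r by 10): {p=-16, q=10, r=-1}
  after event 6 (t=33: INC p by 1): {p=-15, q=10, r=-1}
  after event 7 (t=41: SET p = 9): {p=9, q=10, r=-1}
  after event 8 (t=49: SET q = 42): {p=9, q=42, r=-1}
  after event 9 (t=51: SET q = 27): {p=9, q=27, r=-1}
  after event 10 (t=52: DEC p by 9): {p=0, q=27, r=-1}
  after event 11 (t=54: INC q by 11): {p=0, q=38, r=-1}

Answer: {p=0, q=38, r=-1}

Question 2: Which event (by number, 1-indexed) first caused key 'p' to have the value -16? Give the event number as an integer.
Looking for first event where p becomes -16:
  event 4: p (absent) -> -16  <-- first match

Answer: 4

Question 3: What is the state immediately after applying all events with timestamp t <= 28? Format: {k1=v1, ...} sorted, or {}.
Answer: {p=-16, q=10, r=-11}

Derivation:
Apply events with t <= 28 (4 events):
  after event 1 (t=3: INC r by 11): {r=11}
  after event 2 (t=6: INC q by 10): {q=10, r=11}
  after event 3 (t=11: SET r = -11): {q=10, r=-11}
  after event 4 (t=19: SET p = -16): {p=-16, q=10, r=-11}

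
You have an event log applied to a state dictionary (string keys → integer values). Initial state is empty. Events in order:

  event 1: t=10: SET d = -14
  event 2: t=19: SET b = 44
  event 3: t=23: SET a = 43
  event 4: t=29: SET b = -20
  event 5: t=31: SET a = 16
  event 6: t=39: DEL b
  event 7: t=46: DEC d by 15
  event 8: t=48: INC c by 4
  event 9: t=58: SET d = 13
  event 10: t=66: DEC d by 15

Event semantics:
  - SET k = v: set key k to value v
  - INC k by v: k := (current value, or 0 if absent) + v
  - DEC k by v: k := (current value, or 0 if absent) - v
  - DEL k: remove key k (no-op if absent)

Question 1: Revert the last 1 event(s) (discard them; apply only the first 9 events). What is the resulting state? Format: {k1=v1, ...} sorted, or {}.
Answer: {a=16, c=4, d=13}

Derivation:
Keep first 9 events (discard last 1):
  after event 1 (t=10: SET d = -14): {d=-14}
  after event 2 (t=19: SET b = 44): {b=44, d=-14}
  after event 3 (t=23: SET a = 43): {a=43, b=44, d=-14}
  after event 4 (t=29: SET b = -20): {a=43, b=-20, d=-14}
  after event 5 (t=31: SET a = 16): {a=16, b=-20, d=-14}
  after event 6 (t=39: DEL b): {a=16, d=-14}
  after event 7 (t=46: DEC d by 15): {a=16, d=-29}
  after event 8 (t=48: INC c by 4): {a=16, c=4, d=-29}
  after event 9 (t=58: SET d = 13): {a=16, c=4, d=13}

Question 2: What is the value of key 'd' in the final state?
Answer: -2

Derivation:
Track key 'd' through all 10 events:
  event 1 (t=10: SET d = -14): d (absent) -> -14
  event 2 (t=19: SET b = 44): d unchanged
  event 3 (t=23: SET a = 43): d unchanged
  event 4 (t=29: SET b = -20): d unchanged
  event 5 (t=31: SET a = 16): d unchanged
  event 6 (t=39: DEL b): d unchanged
  event 7 (t=46: DEC d by 15): d -14 -> -29
  event 8 (t=48: INC c by 4): d unchanged
  event 9 (t=58: SET d = 13): d -29 -> 13
  event 10 (t=66: DEC d by 15): d 13 -> -2
Final: d = -2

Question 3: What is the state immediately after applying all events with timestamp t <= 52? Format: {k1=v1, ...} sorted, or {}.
Apply events with t <= 52 (8 events):
  after event 1 (t=10: SET d = -14): {d=-14}
  after event 2 (t=19: SET b = 44): {b=44, d=-14}
  after event 3 (t=23: SET a = 43): {a=43, b=44, d=-14}
  after event 4 (t=29: SET b = -20): {a=43, b=-20, d=-14}
  after event 5 (t=31: SET a = 16): {a=16, b=-20, d=-14}
  after event 6 (t=39: DEL b): {a=16, d=-14}
  after event 7 (t=46: DEC d by 15): {a=16, d=-29}
  after event 8 (t=48: INC c by 4): {a=16, c=4, d=-29}

Answer: {a=16, c=4, d=-29}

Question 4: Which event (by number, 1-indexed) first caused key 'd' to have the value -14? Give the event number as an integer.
Answer: 1

Derivation:
Looking for first event where d becomes -14:
  event 1: d (absent) -> -14  <-- first match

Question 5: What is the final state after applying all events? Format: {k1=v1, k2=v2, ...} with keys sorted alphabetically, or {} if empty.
Answer: {a=16, c=4, d=-2}

Derivation:
  after event 1 (t=10: SET d = -14): {d=-14}
  after event 2 (t=19: SET b = 44): {b=44, d=-14}
  after event 3 (t=23: SET a = 43): {a=43, b=44, d=-14}
  after event 4 (t=29: SET b = -20): {a=43, b=-20, d=-14}
  after event 5 (t=31: SET a = 16): {a=16, b=-20, d=-14}
  after event 6 (t=39: DEL b): {a=16, d=-14}
  after event 7 (t=46: DEC d by 15): {a=16, d=-29}
  after event 8 (t=48: INC c by 4): {a=16, c=4, d=-29}
  after event 9 (t=58: SET d = 13): {a=16, c=4, d=13}
  after event 10 (t=66: DEC d by 15): {a=16, c=4, d=-2}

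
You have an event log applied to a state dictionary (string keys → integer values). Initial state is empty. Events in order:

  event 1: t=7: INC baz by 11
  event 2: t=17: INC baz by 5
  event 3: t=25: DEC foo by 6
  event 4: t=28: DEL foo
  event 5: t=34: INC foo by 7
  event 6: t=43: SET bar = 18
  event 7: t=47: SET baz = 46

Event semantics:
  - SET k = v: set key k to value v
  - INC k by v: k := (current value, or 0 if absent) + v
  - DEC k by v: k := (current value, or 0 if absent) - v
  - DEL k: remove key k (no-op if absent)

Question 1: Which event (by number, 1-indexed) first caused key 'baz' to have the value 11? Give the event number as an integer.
Answer: 1

Derivation:
Looking for first event where baz becomes 11:
  event 1: baz (absent) -> 11  <-- first match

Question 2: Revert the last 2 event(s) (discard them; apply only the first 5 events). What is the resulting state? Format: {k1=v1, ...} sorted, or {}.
Keep first 5 events (discard last 2):
  after event 1 (t=7: INC baz by 11): {baz=11}
  after event 2 (t=17: INC baz by 5): {baz=16}
  after event 3 (t=25: DEC foo by 6): {baz=16, foo=-6}
  after event 4 (t=28: DEL foo): {baz=16}
  after event 5 (t=34: INC foo by 7): {baz=16, foo=7}

Answer: {baz=16, foo=7}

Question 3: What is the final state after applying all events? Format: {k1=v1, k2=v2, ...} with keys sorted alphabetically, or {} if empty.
  after event 1 (t=7: INC baz by 11): {baz=11}
  after event 2 (t=17: INC baz by 5): {baz=16}
  after event 3 (t=25: DEC foo by 6): {baz=16, foo=-6}
  after event 4 (t=28: DEL foo): {baz=16}
  after event 5 (t=34: INC foo by 7): {baz=16, foo=7}
  after event 6 (t=43: SET bar = 18): {bar=18, baz=16, foo=7}
  after event 7 (t=47: SET baz = 46): {bar=18, baz=46, foo=7}

Answer: {bar=18, baz=46, foo=7}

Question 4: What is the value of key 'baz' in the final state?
Track key 'baz' through all 7 events:
  event 1 (t=7: INC baz by 11): baz (absent) -> 11
  event 2 (t=17: INC baz by 5): baz 11 -> 16
  event 3 (t=25: DEC foo by 6): baz unchanged
  event 4 (t=28: DEL foo): baz unchanged
  event 5 (t=34: INC foo by 7): baz unchanged
  event 6 (t=43: SET bar = 18): baz unchanged
  event 7 (t=47: SET baz = 46): baz 16 -> 46
Final: baz = 46

Answer: 46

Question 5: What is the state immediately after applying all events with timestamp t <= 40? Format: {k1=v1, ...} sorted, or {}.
Apply events with t <= 40 (5 events):
  after event 1 (t=7: INC baz by 11): {baz=11}
  after event 2 (t=17: INC baz by 5): {baz=16}
  after event 3 (t=25: DEC foo by 6): {baz=16, foo=-6}
  after event 4 (t=28: DEL foo): {baz=16}
  after event 5 (t=34: INC foo by 7): {baz=16, foo=7}

Answer: {baz=16, foo=7}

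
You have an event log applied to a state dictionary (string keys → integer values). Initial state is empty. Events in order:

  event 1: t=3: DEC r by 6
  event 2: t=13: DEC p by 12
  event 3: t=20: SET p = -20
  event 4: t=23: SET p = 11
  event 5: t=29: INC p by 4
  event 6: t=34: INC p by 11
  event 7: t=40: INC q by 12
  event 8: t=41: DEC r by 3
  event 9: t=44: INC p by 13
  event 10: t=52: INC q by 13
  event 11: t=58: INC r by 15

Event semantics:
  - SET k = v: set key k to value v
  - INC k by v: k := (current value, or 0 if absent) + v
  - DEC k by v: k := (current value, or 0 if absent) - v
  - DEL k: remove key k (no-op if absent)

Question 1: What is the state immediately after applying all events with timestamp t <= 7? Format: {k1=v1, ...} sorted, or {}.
Answer: {r=-6}

Derivation:
Apply events with t <= 7 (1 events):
  after event 1 (t=3: DEC r by 6): {r=-6}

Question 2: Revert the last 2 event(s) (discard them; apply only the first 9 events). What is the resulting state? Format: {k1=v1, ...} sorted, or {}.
Keep first 9 events (discard last 2):
  after event 1 (t=3: DEC r by 6): {r=-6}
  after event 2 (t=13: DEC p by 12): {p=-12, r=-6}
  after event 3 (t=20: SET p = -20): {p=-20, r=-6}
  after event 4 (t=23: SET p = 11): {p=11, r=-6}
  after event 5 (t=29: INC p by 4): {p=15, r=-6}
  after event 6 (t=34: INC p by 11): {p=26, r=-6}
  after event 7 (t=40: INC q by 12): {p=26, q=12, r=-6}
  after event 8 (t=41: DEC r by 3): {p=26, q=12, r=-9}
  after event 9 (t=44: INC p by 13): {p=39, q=12, r=-9}

Answer: {p=39, q=12, r=-9}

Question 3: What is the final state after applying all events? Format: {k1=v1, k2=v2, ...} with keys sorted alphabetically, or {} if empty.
Answer: {p=39, q=25, r=6}

Derivation:
  after event 1 (t=3: DEC r by 6): {r=-6}
  after event 2 (t=13: DEC p by 12): {p=-12, r=-6}
  after event 3 (t=20: SET p = -20): {p=-20, r=-6}
  after event 4 (t=23: SET p = 11): {p=11, r=-6}
  after event 5 (t=29: INC p by 4): {p=15, r=-6}
  after event 6 (t=34: INC p by 11): {p=26, r=-6}
  after event 7 (t=40: INC q by 12): {p=26, q=12, r=-6}
  after event 8 (t=41: DEC r by 3): {p=26, q=12, r=-9}
  after event 9 (t=44: INC p by 13): {p=39, q=12, r=-9}
  after event 10 (t=52: INC q by 13): {p=39, q=25, r=-9}
  after event 11 (t=58: INC r by 15): {p=39, q=25, r=6}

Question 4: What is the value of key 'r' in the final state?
Answer: 6

Derivation:
Track key 'r' through all 11 events:
  event 1 (t=3: DEC r by 6): r (absent) -> -6
  event 2 (t=13: DEC p by 12): r unchanged
  event 3 (t=20: SET p = -20): r unchanged
  event 4 (t=23: SET p = 11): r unchanged
  event 5 (t=29: INC p by 4): r unchanged
  event 6 (t=34: INC p by 11): r unchanged
  event 7 (t=40: INC q by 12): r unchanged
  event 8 (t=41: DEC r by 3): r -6 -> -9
  event 9 (t=44: INC p by 13): r unchanged
  event 10 (t=52: INC q by 13): r unchanged
  event 11 (t=58: INC r by 15): r -9 -> 6
Final: r = 6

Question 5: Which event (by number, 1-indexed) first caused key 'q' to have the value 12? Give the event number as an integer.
Answer: 7

Derivation:
Looking for first event where q becomes 12:
  event 7: q (absent) -> 12  <-- first match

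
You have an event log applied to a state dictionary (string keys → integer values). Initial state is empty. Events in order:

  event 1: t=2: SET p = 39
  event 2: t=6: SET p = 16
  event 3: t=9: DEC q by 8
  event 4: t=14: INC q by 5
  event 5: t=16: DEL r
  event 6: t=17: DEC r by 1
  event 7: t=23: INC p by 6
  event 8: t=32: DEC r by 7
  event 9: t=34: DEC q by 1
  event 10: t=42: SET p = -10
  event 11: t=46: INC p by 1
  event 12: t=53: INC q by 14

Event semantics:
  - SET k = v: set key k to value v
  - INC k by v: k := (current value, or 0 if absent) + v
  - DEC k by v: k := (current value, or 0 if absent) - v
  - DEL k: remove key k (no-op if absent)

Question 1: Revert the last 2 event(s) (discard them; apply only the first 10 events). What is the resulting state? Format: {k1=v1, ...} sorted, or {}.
Keep first 10 events (discard last 2):
  after event 1 (t=2: SET p = 39): {p=39}
  after event 2 (t=6: SET p = 16): {p=16}
  after event 3 (t=9: DEC q by 8): {p=16, q=-8}
  after event 4 (t=14: INC q by 5): {p=16, q=-3}
  after event 5 (t=16: DEL r): {p=16, q=-3}
  after event 6 (t=17: DEC r by 1): {p=16, q=-3, r=-1}
  after event 7 (t=23: INC p by 6): {p=22, q=-3, r=-1}
  after event 8 (t=32: DEC r by 7): {p=22, q=-3, r=-8}
  after event 9 (t=34: DEC q by 1): {p=22, q=-4, r=-8}
  after event 10 (t=42: SET p = -10): {p=-10, q=-4, r=-8}

Answer: {p=-10, q=-4, r=-8}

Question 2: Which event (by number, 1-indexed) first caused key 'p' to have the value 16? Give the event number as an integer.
Answer: 2

Derivation:
Looking for first event where p becomes 16:
  event 1: p = 39
  event 2: p 39 -> 16  <-- first match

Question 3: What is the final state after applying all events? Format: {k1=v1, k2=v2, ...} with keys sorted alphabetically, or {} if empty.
Answer: {p=-9, q=10, r=-8}

Derivation:
  after event 1 (t=2: SET p = 39): {p=39}
  after event 2 (t=6: SET p = 16): {p=16}
  after event 3 (t=9: DEC q by 8): {p=16, q=-8}
  after event 4 (t=14: INC q by 5): {p=16, q=-3}
  after event 5 (t=16: DEL r): {p=16, q=-3}
  after event 6 (t=17: DEC r by 1): {p=16, q=-3, r=-1}
  after event 7 (t=23: INC p by 6): {p=22, q=-3, r=-1}
  after event 8 (t=32: DEC r by 7): {p=22, q=-3, r=-8}
  after event 9 (t=34: DEC q by 1): {p=22, q=-4, r=-8}
  after event 10 (t=42: SET p = -10): {p=-10, q=-4, r=-8}
  after event 11 (t=46: INC p by 1): {p=-9, q=-4, r=-8}
  after event 12 (t=53: INC q by 14): {p=-9, q=10, r=-8}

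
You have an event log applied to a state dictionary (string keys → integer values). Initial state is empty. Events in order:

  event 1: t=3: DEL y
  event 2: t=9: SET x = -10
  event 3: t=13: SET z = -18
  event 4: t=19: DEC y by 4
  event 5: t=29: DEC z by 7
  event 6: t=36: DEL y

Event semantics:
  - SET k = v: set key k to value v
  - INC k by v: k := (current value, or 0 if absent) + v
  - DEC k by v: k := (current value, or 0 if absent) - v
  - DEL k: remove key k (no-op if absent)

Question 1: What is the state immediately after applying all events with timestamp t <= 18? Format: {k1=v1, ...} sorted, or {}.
Answer: {x=-10, z=-18}

Derivation:
Apply events with t <= 18 (3 events):
  after event 1 (t=3: DEL y): {}
  after event 2 (t=9: SET x = -10): {x=-10}
  after event 3 (t=13: SET z = -18): {x=-10, z=-18}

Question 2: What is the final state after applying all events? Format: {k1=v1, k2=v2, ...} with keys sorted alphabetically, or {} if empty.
  after event 1 (t=3: DEL y): {}
  after event 2 (t=9: SET x = -10): {x=-10}
  after event 3 (t=13: SET z = -18): {x=-10, z=-18}
  after event 4 (t=19: DEC y by 4): {x=-10, y=-4, z=-18}
  after event 5 (t=29: DEC z by 7): {x=-10, y=-4, z=-25}
  after event 6 (t=36: DEL y): {x=-10, z=-25}

Answer: {x=-10, z=-25}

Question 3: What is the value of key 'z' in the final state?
Answer: -25

Derivation:
Track key 'z' through all 6 events:
  event 1 (t=3: DEL y): z unchanged
  event 2 (t=9: SET x = -10): z unchanged
  event 3 (t=13: SET z = -18): z (absent) -> -18
  event 4 (t=19: DEC y by 4): z unchanged
  event 5 (t=29: DEC z by 7): z -18 -> -25
  event 6 (t=36: DEL y): z unchanged
Final: z = -25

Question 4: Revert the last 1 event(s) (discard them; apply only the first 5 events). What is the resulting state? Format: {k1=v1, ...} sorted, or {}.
Keep first 5 events (discard last 1):
  after event 1 (t=3: DEL y): {}
  after event 2 (t=9: SET x = -10): {x=-10}
  after event 3 (t=13: SET z = -18): {x=-10, z=-18}
  after event 4 (t=19: DEC y by 4): {x=-10, y=-4, z=-18}
  after event 5 (t=29: DEC z by 7): {x=-10, y=-4, z=-25}

Answer: {x=-10, y=-4, z=-25}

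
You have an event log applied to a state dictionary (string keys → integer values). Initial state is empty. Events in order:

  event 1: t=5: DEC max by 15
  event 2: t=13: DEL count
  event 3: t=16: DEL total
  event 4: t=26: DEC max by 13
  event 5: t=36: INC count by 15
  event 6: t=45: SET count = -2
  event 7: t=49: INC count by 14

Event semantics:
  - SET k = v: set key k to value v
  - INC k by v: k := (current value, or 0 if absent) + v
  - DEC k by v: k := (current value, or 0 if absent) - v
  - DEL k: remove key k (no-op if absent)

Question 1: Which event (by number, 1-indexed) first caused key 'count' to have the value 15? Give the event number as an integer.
Answer: 5

Derivation:
Looking for first event where count becomes 15:
  event 5: count (absent) -> 15  <-- first match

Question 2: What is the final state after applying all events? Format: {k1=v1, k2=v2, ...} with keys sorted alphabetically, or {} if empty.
  after event 1 (t=5: DEC max by 15): {max=-15}
  after event 2 (t=13: DEL count): {max=-15}
  after event 3 (t=16: DEL total): {max=-15}
  after event 4 (t=26: DEC max by 13): {max=-28}
  after event 5 (t=36: INC count by 15): {count=15, max=-28}
  after event 6 (t=45: SET count = -2): {count=-2, max=-28}
  after event 7 (t=49: INC count by 14): {count=12, max=-28}

Answer: {count=12, max=-28}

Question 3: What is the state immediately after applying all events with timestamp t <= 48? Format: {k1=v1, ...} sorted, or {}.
Answer: {count=-2, max=-28}

Derivation:
Apply events with t <= 48 (6 events):
  after event 1 (t=5: DEC max by 15): {max=-15}
  after event 2 (t=13: DEL count): {max=-15}
  after event 3 (t=16: DEL total): {max=-15}
  after event 4 (t=26: DEC max by 13): {max=-28}
  after event 5 (t=36: INC count by 15): {count=15, max=-28}
  after event 6 (t=45: SET count = -2): {count=-2, max=-28}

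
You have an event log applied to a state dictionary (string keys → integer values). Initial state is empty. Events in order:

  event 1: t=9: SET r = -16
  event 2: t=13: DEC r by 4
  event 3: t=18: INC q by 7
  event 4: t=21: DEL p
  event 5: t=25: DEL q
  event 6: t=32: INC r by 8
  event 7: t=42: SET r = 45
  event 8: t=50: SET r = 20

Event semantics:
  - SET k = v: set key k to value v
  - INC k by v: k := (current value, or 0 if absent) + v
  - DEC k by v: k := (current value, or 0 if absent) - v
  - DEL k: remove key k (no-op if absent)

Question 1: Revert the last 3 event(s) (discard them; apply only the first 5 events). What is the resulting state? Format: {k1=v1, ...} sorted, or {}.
Answer: {r=-20}

Derivation:
Keep first 5 events (discard last 3):
  after event 1 (t=9: SET r = -16): {r=-16}
  after event 2 (t=13: DEC r by 4): {r=-20}
  after event 3 (t=18: INC q by 7): {q=7, r=-20}
  after event 4 (t=21: DEL p): {q=7, r=-20}
  after event 5 (t=25: DEL q): {r=-20}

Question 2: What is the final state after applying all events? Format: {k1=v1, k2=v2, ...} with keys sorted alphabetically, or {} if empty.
Answer: {r=20}

Derivation:
  after event 1 (t=9: SET r = -16): {r=-16}
  after event 2 (t=13: DEC r by 4): {r=-20}
  after event 3 (t=18: INC q by 7): {q=7, r=-20}
  after event 4 (t=21: DEL p): {q=7, r=-20}
  after event 5 (t=25: DEL q): {r=-20}
  after event 6 (t=32: INC r by 8): {r=-12}
  after event 7 (t=42: SET r = 45): {r=45}
  after event 8 (t=50: SET r = 20): {r=20}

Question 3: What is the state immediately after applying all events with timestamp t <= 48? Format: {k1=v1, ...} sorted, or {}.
Apply events with t <= 48 (7 events):
  after event 1 (t=9: SET r = -16): {r=-16}
  after event 2 (t=13: DEC r by 4): {r=-20}
  after event 3 (t=18: INC q by 7): {q=7, r=-20}
  after event 4 (t=21: DEL p): {q=7, r=-20}
  after event 5 (t=25: DEL q): {r=-20}
  after event 6 (t=32: INC r by 8): {r=-12}
  after event 7 (t=42: SET r = 45): {r=45}

Answer: {r=45}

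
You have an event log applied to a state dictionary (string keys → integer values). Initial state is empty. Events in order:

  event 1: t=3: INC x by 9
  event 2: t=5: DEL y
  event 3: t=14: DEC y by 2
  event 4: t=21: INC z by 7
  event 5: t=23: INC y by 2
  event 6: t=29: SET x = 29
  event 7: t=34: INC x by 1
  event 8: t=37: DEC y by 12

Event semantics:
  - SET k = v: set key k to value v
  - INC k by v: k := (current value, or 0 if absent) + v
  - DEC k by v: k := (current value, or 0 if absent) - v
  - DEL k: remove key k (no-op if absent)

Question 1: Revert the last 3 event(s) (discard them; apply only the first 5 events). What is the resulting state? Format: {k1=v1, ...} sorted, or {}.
Keep first 5 events (discard last 3):
  after event 1 (t=3: INC x by 9): {x=9}
  after event 2 (t=5: DEL y): {x=9}
  after event 3 (t=14: DEC y by 2): {x=9, y=-2}
  after event 4 (t=21: INC z by 7): {x=9, y=-2, z=7}
  after event 5 (t=23: INC y by 2): {x=9, y=0, z=7}

Answer: {x=9, y=0, z=7}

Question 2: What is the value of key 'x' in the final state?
Track key 'x' through all 8 events:
  event 1 (t=3: INC x by 9): x (absent) -> 9
  event 2 (t=5: DEL y): x unchanged
  event 3 (t=14: DEC y by 2): x unchanged
  event 4 (t=21: INC z by 7): x unchanged
  event 5 (t=23: INC y by 2): x unchanged
  event 6 (t=29: SET x = 29): x 9 -> 29
  event 7 (t=34: INC x by 1): x 29 -> 30
  event 8 (t=37: DEC y by 12): x unchanged
Final: x = 30

Answer: 30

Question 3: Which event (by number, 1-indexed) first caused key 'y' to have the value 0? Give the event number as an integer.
Answer: 5

Derivation:
Looking for first event where y becomes 0:
  event 3: y = -2
  event 4: y = -2
  event 5: y -2 -> 0  <-- first match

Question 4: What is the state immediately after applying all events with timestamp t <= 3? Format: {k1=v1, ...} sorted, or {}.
Answer: {x=9}

Derivation:
Apply events with t <= 3 (1 events):
  after event 1 (t=3: INC x by 9): {x=9}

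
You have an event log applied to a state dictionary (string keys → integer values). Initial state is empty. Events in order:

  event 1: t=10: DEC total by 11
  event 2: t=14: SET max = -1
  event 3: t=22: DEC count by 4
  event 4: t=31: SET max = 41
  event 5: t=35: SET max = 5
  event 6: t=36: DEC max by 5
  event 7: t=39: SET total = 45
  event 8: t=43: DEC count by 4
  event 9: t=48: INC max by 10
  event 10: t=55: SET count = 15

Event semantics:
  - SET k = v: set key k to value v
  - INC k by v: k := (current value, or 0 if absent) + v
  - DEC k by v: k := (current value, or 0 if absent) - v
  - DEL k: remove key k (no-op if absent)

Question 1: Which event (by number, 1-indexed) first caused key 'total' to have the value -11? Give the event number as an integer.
Answer: 1

Derivation:
Looking for first event where total becomes -11:
  event 1: total (absent) -> -11  <-- first match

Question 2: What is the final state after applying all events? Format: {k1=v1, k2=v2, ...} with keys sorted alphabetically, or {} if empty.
Answer: {count=15, max=10, total=45}

Derivation:
  after event 1 (t=10: DEC total by 11): {total=-11}
  after event 2 (t=14: SET max = -1): {max=-1, total=-11}
  after event 3 (t=22: DEC count by 4): {count=-4, max=-1, total=-11}
  after event 4 (t=31: SET max = 41): {count=-4, max=41, total=-11}
  after event 5 (t=35: SET max = 5): {count=-4, max=5, total=-11}
  after event 6 (t=36: DEC max by 5): {count=-4, max=0, total=-11}
  after event 7 (t=39: SET total = 45): {count=-4, max=0, total=45}
  after event 8 (t=43: DEC count by 4): {count=-8, max=0, total=45}
  after event 9 (t=48: INC max by 10): {count=-8, max=10, total=45}
  after event 10 (t=55: SET count = 15): {count=15, max=10, total=45}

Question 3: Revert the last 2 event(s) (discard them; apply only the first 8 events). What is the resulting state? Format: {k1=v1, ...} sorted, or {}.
Answer: {count=-8, max=0, total=45}

Derivation:
Keep first 8 events (discard last 2):
  after event 1 (t=10: DEC total by 11): {total=-11}
  after event 2 (t=14: SET max = -1): {max=-1, total=-11}
  after event 3 (t=22: DEC count by 4): {count=-4, max=-1, total=-11}
  after event 4 (t=31: SET max = 41): {count=-4, max=41, total=-11}
  after event 5 (t=35: SET max = 5): {count=-4, max=5, total=-11}
  after event 6 (t=36: DEC max by 5): {count=-4, max=0, total=-11}
  after event 7 (t=39: SET total = 45): {count=-4, max=0, total=45}
  after event 8 (t=43: DEC count by 4): {count=-8, max=0, total=45}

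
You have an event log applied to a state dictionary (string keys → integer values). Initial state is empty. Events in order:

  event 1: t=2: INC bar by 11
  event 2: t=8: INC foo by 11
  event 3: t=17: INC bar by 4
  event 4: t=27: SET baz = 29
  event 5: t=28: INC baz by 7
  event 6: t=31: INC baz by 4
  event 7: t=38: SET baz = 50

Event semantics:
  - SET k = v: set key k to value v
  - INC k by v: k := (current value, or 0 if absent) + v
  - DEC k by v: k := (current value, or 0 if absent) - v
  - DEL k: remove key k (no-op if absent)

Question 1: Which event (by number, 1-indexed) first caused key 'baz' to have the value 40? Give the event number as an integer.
Answer: 6

Derivation:
Looking for first event where baz becomes 40:
  event 4: baz = 29
  event 5: baz = 36
  event 6: baz 36 -> 40  <-- first match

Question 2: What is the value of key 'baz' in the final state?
Answer: 50

Derivation:
Track key 'baz' through all 7 events:
  event 1 (t=2: INC bar by 11): baz unchanged
  event 2 (t=8: INC foo by 11): baz unchanged
  event 3 (t=17: INC bar by 4): baz unchanged
  event 4 (t=27: SET baz = 29): baz (absent) -> 29
  event 5 (t=28: INC baz by 7): baz 29 -> 36
  event 6 (t=31: INC baz by 4): baz 36 -> 40
  event 7 (t=38: SET baz = 50): baz 40 -> 50
Final: baz = 50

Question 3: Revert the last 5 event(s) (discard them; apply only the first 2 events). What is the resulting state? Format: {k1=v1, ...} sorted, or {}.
Answer: {bar=11, foo=11}

Derivation:
Keep first 2 events (discard last 5):
  after event 1 (t=2: INC bar by 11): {bar=11}
  after event 2 (t=8: INC foo by 11): {bar=11, foo=11}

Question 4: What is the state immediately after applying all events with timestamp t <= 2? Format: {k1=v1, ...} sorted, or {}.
Apply events with t <= 2 (1 events):
  after event 1 (t=2: INC bar by 11): {bar=11}

Answer: {bar=11}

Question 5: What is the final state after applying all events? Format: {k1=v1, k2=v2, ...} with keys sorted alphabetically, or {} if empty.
Answer: {bar=15, baz=50, foo=11}

Derivation:
  after event 1 (t=2: INC bar by 11): {bar=11}
  after event 2 (t=8: INC foo by 11): {bar=11, foo=11}
  after event 3 (t=17: INC bar by 4): {bar=15, foo=11}
  after event 4 (t=27: SET baz = 29): {bar=15, baz=29, foo=11}
  after event 5 (t=28: INC baz by 7): {bar=15, baz=36, foo=11}
  after event 6 (t=31: INC baz by 4): {bar=15, baz=40, foo=11}
  after event 7 (t=38: SET baz = 50): {bar=15, baz=50, foo=11}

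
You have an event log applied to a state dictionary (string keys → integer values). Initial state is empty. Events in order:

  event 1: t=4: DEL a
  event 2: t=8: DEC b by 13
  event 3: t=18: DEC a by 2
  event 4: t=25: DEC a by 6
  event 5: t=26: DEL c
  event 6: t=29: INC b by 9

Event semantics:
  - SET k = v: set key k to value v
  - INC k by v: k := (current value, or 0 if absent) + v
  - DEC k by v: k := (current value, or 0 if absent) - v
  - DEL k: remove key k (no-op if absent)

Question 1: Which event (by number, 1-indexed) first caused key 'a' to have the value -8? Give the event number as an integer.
Looking for first event where a becomes -8:
  event 3: a = -2
  event 4: a -2 -> -8  <-- first match

Answer: 4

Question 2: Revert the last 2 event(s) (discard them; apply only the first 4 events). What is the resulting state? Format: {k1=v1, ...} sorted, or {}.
Answer: {a=-8, b=-13}

Derivation:
Keep first 4 events (discard last 2):
  after event 1 (t=4: DEL a): {}
  after event 2 (t=8: DEC b by 13): {b=-13}
  after event 3 (t=18: DEC a by 2): {a=-2, b=-13}
  after event 4 (t=25: DEC a by 6): {a=-8, b=-13}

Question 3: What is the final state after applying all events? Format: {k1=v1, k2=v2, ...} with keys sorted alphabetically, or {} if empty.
Answer: {a=-8, b=-4}

Derivation:
  after event 1 (t=4: DEL a): {}
  after event 2 (t=8: DEC b by 13): {b=-13}
  after event 3 (t=18: DEC a by 2): {a=-2, b=-13}
  after event 4 (t=25: DEC a by 6): {a=-8, b=-13}
  after event 5 (t=26: DEL c): {a=-8, b=-13}
  after event 6 (t=29: INC b by 9): {a=-8, b=-4}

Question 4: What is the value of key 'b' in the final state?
Track key 'b' through all 6 events:
  event 1 (t=4: DEL a): b unchanged
  event 2 (t=8: DEC b by 13): b (absent) -> -13
  event 3 (t=18: DEC a by 2): b unchanged
  event 4 (t=25: DEC a by 6): b unchanged
  event 5 (t=26: DEL c): b unchanged
  event 6 (t=29: INC b by 9): b -13 -> -4
Final: b = -4

Answer: -4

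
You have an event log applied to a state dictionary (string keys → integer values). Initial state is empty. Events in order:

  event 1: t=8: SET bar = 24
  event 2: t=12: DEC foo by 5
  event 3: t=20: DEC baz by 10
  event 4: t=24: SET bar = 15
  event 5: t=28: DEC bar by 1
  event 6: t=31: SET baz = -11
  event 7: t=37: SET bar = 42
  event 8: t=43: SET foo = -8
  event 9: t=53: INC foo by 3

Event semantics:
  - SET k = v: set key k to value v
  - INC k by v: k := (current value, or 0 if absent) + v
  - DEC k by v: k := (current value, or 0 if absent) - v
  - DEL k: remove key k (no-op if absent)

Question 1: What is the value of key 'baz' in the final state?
Track key 'baz' through all 9 events:
  event 1 (t=8: SET bar = 24): baz unchanged
  event 2 (t=12: DEC foo by 5): baz unchanged
  event 3 (t=20: DEC baz by 10): baz (absent) -> -10
  event 4 (t=24: SET bar = 15): baz unchanged
  event 5 (t=28: DEC bar by 1): baz unchanged
  event 6 (t=31: SET baz = -11): baz -10 -> -11
  event 7 (t=37: SET bar = 42): baz unchanged
  event 8 (t=43: SET foo = -8): baz unchanged
  event 9 (t=53: INC foo by 3): baz unchanged
Final: baz = -11

Answer: -11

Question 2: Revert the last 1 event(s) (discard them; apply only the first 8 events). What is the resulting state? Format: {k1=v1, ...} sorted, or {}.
Keep first 8 events (discard last 1):
  after event 1 (t=8: SET bar = 24): {bar=24}
  after event 2 (t=12: DEC foo by 5): {bar=24, foo=-5}
  after event 3 (t=20: DEC baz by 10): {bar=24, baz=-10, foo=-5}
  after event 4 (t=24: SET bar = 15): {bar=15, baz=-10, foo=-5}
  after event 5 (t=28: DEC bar by 1): {bar=14, baz=-10, foo=-5}
  after event 6 (t=31: SET baz = -11): {bar=14, baz=-11, foo=-5}
  after event 7 (t=37: SET bar = 42): {bar=42, baz=-11, foo=-5}
  after event 8 (t=43: SET foo = -8): {bar=42, baz=-11, foo=-8}

Answer: {bar=42, baz=-11, foo=-8}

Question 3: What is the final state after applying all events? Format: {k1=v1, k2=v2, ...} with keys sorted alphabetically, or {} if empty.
  after event 1 (t=8: SET bar = 24): {bar=24}
  after event 2 (t=12: DEC foo by 5): {bar=24, foo=-5}
  after event 3 (t=20: DEC baz by 10): {bar=24, baz=-10, foo=-5}
  after event 4 (t=24: SET bar = 15): {bar=15, baz=-10, foo=-5}
  after event 5 (t=28: DEC bar by 1): {bar=14, baz=-10, foo=-5}
  after event 6 (t=31: SET baz = -11): {bar=14, baz=-11, foo=-5}
  after event 7 (t=37: SET bar = 42): {bar=42, baz=-11, foo=-5}
  after event 8 (t=43: SET foo = -8): {bar=42, baz=-11, foo=-8}
  after event 9 (t=53: INC foo by 3): {bar=42, baz=-11, foo=-5}

Answer: {bar=42, baz=-11, foo=-5}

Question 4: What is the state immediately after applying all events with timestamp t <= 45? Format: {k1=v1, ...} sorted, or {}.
Answer: {bar=42, baz=-11, foo=-8}

Derivation:
Apply events with t <= 45 (8 events):
  after event 1 (t=8: SET bar = 24): {bar=24}
  after event 2 (t=12: DEC foo by 5): {bar=24, foo=-5}
  after event 3 (t=20: DEC baz by 10): {bar=24, baz=-10, foo=-5}
  after event 4 (t=24: SET bar = 15): {bar=15, baz=-10, foo=-5}
  after event 5 (t=28: DEC bar by 1): {bar=14, baz=-10, foo=-5}
  after event 6 (t=31: SET baz = -11): {bar=14, baz=-11, foo=-5}
  after event 7 (t=37: SET bar = 42): {bar=42, baz=-11, foo=-5}
  after event 8 (t=43: SET foo = -8): {bar=42, baz=-11, foo=-8}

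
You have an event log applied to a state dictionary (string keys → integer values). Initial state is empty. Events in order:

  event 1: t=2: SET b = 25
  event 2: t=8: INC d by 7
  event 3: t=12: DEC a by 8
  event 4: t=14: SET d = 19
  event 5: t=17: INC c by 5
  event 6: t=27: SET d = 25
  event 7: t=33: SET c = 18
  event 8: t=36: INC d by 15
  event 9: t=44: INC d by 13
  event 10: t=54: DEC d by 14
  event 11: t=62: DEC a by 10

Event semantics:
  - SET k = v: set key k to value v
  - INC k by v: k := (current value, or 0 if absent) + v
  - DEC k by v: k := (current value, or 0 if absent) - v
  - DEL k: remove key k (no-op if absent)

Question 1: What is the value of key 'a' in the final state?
Track key 'a' through all 11 events:
  event 1 (t=2: SET b = 25): a unchanged
  event 2 (t=8: INC d by 7): a unchanged
  event 3 (t=12: DEC a by 8): a (absent) -> -8
  event 4 (t=14: SET d = 19): a unchanged
  event 5 (t=17: INC c by 5): a unchanged
  event 6 (t=27: SET d = 25): a unchanged
  event 7 (t=33: SET c = 18): a unchanged
  event 8 (t=36: INC d by 15): a unchanged
  event 9 (t=44: INC d by 13): a unchanged
  event 10 (t=54: DEC d by 14): a unchanged
  event 11 (t=62: DEC a by 10): a -8 -> -18
Final: a = -18

Answer: -18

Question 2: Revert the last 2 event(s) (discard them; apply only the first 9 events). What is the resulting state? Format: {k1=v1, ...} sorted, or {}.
Keep first 9 events (discard last 2):
  after event 1 (t=2: SET b = 25): {b=25}
  after event 2 (t=8: INC d by 7): {b=25, d=7}
  after event 3 (t=12: DEC a by 8): {a=-8, b=25, d=7}
  after event 4 (t=14: SET d = 19): {a=-8, b=25, d=19}
  after event 5 (t=17: INC c by 5): {a=-8, b=25, c=5, d=19}
  after event 6 (t=27: SET d = 25): {a=-8, b=25, c=5, d=25}
  after event 7 (t=33: SET c = 18): {a=-8, b=25, c=18, d=25}
  after event 8 (t=36: INC d by 15): {a=-8, b=25, c=18, d=40}
  after event 9 (t=44: INC d by 13): {a=-8, b=25, c=18, d=53}

Answer: {a=-8, b=25, c=18, d=53}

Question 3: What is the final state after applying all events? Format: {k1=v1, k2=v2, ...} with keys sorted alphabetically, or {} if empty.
Answer: {a=-18, b=25, c=18, d=39}

Derivation:
  after event 1 (t=2: SET b = 25): {b=25}
  after event 2 (t=8: INC d by 7): {b=25, d=7}
  after event 3 (t=12: DEC a by 8): {a=-8, b=25, d=7}
  after event 4 (t=14: SET d = 19): {a=-8, b=25, d=19}
  after event 5 (t=17: INC c by 5): {a=-8, b=25, c=5, d=19}
  after event 6 (t=27: SET d = 25): {a=-8, b=25, c=5, d=25}
  after event 7 (t=33: SET c = 18): {a=-8, b=25, c=18, d=25}
  after event 8 (t=36: INC d by 15): {a=-8, b=25, c=18, d=40}
  after event 9 (t=44: INC d by 13): {a=-8, b=25, c=18, d=53}
  after event 10 (t=54: DEC d by 14): {a=-8, b=25, c=18, d=39}
  after event 11 (t=62: DEC a by 10): {a=-18, b=25, c=18, d=39}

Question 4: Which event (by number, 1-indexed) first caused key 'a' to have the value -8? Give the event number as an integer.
Answer: 3

Derivation:
Looking for first event where a becomes -8:
  event 3: a (absent) -> -8  <-- first match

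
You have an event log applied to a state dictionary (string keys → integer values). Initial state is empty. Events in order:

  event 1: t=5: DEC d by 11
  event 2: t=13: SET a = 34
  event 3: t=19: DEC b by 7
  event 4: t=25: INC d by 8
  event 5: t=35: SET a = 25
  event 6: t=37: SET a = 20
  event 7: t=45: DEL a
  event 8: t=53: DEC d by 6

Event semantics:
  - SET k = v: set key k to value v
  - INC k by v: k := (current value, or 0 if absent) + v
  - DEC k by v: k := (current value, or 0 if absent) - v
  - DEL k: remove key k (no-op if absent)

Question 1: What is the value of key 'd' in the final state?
Answer: -9

Derivation:
Track key 'd' through all 8 events:
  event 1 (t=5: DEC d by 11): d (absent) -> -11
  event 2 (t=13: SET a = 34): d unchanged
  event 3 (t=19: DEC b by 7): d unchanged
  event 4 (t=25: INC d by 8): d -11 -> -3
  event 5 (t=35: SET a = 25): d unchanged
  event 6 (t=37: SET a = 20): d unchanged
  event 7 (t=45: DEL a): d unchanged
  event 8 (t=53: DEC d by 6): d -3 -> -9
Final: d = -9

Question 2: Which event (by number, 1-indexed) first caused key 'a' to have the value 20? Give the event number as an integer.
Looking for first event where a becomes 20:
  event 2: a = 34
  event 3: a = 34
  event 4: a = 34
  event 5: a = 25
  event 6: a 25 -> 20  <-- first match

Answer: 6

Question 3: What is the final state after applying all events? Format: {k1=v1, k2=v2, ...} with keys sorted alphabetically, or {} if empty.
Answer: {b=-7, d=-9}

Derivation:
  after event 1 (t=5: DEC d by 11): {d=-11}
  after event 2 (t=13: SET a = 34): {a=34, d=-11}
  after event 3 (t=19: DEC b by 7): {a=34, b=-7, d=-11}
  after event 4 (t=25: INC d by 8): {a=34, b=-7, d=-3}
  after event 5 (t=35: SET a = 25): {a=25, b=-7, d=-3}
  after event 6 (t=37: SET a = 20): {a=20, b=-7, d=-3}
  after event 7 (t=45: DEL a): {b=-7, d=-3}
  after event 8 (t=53: DEC d by 6): {b=-7, d=-9}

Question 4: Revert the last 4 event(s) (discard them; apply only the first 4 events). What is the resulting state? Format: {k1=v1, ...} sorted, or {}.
Keep first 4 events (discard last 4):
  after event 1 (t=5: DEC d by 11): {d=-11}
  after event 2 (t=13: SET a = 34): {a=34, d=-11}
  after event 3 (t=19: DEC b by 7): {a=34, b=-7, d=-11}
  after event 4 (t=25: INC d by 8): {a=34, b=-7, d=-3}

Answer: {a=34, b=-7, d=-3}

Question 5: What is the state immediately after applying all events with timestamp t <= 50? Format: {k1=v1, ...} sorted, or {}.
Apply events with t <= 50 (7 events):
  after event 1 (t=5: DEC d by 11): {d=-11}
  after event 2 (t=13: SET a = 34): {a=34, d=-11}
  after event 3 (t=19: DEC b by 7): {a=34, b=-7, d=-11}
  after event 4 (t=25: INC d by 8): {a=34, b=-7, d=-3}
  after event 5 (t=35: SET a = 25): {a=25, b=-7, d=-3}
  after event 6 (t=37: SET a = 20): {a=20, b=-7, d=-3}
  after event 7 (t=45: DEL a): {b=-7, d=-3}

Answer: {b=-7, d=-3}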